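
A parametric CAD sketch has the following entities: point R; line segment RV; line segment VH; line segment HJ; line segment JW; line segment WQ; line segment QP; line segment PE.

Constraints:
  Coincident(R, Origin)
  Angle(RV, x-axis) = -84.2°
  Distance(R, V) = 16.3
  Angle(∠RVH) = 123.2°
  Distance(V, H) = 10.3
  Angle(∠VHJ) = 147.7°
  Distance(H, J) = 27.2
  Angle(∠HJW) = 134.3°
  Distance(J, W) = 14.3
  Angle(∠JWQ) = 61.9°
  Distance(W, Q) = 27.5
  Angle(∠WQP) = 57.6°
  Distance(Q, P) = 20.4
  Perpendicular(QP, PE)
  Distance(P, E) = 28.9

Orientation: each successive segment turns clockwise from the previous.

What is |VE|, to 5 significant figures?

52.937

R is at the origin; RV runs at -84.2° with length 16.3, so V = (1.6472, -16.217). ∠RVH = 123.2° gives VH at -141.00° from the x-axis; with |VH| = 10.3, H = (-6.3574, -22.699). ∠VHJ = 147.7° gives HJ at -173.30° from the x-axis; with |HJ| = 27.2, J = (-33.372, -25.872). ∠HJW = 134.3° gives JW at 141.00° from the x-axis; with |JW| = 14.3, W = (-44.485, -16.873). ∠JWQ = 61.9° gives WQ at 22.900° from the x-axis; with |WQ| = 27.5, Q = (-19.152, -6.1718). ∠WQP = 57.6° gives QP at -99.500° from the x-axis; with |QP| = 20.4, P = (-22.519, -26.292). QP is perpendicular to PE, so PE runs at 170.50°; with |PE| = 28.9, E = (-51.023, -21.522). Then |VE| = |E − V| = 52.937.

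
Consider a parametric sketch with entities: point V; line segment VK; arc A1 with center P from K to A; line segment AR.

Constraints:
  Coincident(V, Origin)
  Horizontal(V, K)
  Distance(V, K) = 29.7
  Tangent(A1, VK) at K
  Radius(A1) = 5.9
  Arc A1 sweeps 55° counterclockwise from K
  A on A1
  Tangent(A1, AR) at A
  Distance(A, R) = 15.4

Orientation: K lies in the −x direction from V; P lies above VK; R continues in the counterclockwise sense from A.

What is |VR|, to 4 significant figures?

22.05

On A1, K sits at bearing -90° from P; a 55° counterclockwise sweep puts A at bearing -35°, so A = P + 5.9·(cos -35°, sin -35°) = (-24.87, 2.516). Tangency of A1 to AR means the radius PA is perpendicular to AR, so AR runs along (−sin -35°, cos -35°); with |AR| = 15.4, R = (-16.03, 15.13). Then |VR| = |R − V| = 22.05.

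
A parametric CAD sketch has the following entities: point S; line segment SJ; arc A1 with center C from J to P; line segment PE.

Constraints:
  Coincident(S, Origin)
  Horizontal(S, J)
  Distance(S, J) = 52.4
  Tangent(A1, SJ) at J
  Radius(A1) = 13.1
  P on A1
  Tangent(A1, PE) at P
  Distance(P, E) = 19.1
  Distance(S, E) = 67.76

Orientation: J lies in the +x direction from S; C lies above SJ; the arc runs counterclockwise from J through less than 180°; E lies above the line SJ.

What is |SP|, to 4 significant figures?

67.02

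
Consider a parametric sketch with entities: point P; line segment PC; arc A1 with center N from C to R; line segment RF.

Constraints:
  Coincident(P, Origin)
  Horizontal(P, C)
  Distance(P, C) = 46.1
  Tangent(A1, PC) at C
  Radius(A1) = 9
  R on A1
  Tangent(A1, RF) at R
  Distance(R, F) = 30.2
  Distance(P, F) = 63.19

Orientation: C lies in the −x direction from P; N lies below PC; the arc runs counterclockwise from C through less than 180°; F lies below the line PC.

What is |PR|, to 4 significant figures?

55.97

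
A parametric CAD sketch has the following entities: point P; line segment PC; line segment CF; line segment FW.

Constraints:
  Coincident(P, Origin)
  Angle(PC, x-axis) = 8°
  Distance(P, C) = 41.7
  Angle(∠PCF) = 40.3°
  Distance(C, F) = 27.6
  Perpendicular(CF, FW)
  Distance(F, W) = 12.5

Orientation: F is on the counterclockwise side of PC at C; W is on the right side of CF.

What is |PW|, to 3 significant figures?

39.7

P is at the origin; PC runs at 8.0° with length 41.7, so C = 41.7·(cos 8.0°, sin 8.0°) = (41.3, 5.80). ∠PCF = 40.3°, so CF runs at 8.0° + (180° − 40.3°) = 148° from the x-axis; with |CF| = 27.6, F = C + 27.6·(cos 148°, sin 148°) = (18.0, 20.6). CF ⟂ FW; with |FW| = 12.5 on the right of CF, W = F + 12.5·(0.534, 0.845) = (24.6, 31.1). Then |PW| = |W − P| = 39.7.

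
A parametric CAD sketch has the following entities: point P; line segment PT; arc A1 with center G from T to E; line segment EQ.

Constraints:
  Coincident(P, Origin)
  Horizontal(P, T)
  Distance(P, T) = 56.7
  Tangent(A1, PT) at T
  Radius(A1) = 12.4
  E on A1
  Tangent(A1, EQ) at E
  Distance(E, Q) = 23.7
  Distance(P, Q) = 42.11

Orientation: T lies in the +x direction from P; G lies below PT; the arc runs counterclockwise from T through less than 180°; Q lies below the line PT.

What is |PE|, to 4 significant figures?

46.63

P is at the origin; P and T share the same y with |PT| = 56.7 and T on the +x side, so T = (56.70, 0.000). The tangent condition forces GT to be normal to PT, so G = T + (0, -12.4) = (56.70, -12.40). Since GE ⟂ EQ (tangency), |GQ| = √(12.4² + 23.7²) = 26.75 regardless of where E sits on A1. So Q lies on both circle(P, 42.11) and circle(G, 26.75); the below-PT intersection is Q = (33.44, -25.60). E is the foot of the tangent from Q: E = (46.28, -5.681).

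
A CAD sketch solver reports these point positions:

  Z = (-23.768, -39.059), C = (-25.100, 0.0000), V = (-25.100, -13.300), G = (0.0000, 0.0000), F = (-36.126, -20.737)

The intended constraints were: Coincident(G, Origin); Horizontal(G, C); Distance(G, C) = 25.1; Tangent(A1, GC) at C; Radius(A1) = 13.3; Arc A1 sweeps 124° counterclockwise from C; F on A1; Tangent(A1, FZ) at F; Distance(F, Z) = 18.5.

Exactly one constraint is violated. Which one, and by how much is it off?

Distance(F, Z) = 18.5 — off by 3.60.

G = (0.00, 0.00) ✓; G.y = 0.00, C.y = 0.00 ✓; |GC| = 25.10 ✓; ∠(VC, CG) = 90.00° ✓; |VC| = 13.30 ✓; bearing(V→F) − bearing(V→C) = 124.0° ✓; |VF| = 13.30 ✓; ∠(VF, FZ) = 90.00° ✓; |FZ| = 22.10 ✗.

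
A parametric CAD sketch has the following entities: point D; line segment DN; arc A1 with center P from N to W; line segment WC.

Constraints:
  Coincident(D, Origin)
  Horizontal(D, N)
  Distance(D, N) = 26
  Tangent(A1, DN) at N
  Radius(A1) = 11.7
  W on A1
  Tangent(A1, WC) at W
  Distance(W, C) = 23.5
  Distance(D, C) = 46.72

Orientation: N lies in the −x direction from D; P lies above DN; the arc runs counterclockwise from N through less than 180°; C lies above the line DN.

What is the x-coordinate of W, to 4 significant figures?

-15.80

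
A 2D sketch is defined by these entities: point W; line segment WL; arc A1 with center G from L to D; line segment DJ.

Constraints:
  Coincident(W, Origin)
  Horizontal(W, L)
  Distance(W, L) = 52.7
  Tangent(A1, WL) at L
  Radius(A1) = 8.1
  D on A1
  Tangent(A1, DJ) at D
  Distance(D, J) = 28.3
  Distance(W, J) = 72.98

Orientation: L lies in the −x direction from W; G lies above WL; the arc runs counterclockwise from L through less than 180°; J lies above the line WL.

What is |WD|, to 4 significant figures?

48.16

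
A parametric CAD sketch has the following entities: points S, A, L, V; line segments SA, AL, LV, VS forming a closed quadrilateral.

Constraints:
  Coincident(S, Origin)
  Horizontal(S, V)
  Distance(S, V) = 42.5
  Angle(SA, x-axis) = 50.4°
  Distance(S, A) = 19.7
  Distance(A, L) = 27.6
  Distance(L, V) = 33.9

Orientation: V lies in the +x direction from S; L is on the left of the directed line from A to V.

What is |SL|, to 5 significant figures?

47.096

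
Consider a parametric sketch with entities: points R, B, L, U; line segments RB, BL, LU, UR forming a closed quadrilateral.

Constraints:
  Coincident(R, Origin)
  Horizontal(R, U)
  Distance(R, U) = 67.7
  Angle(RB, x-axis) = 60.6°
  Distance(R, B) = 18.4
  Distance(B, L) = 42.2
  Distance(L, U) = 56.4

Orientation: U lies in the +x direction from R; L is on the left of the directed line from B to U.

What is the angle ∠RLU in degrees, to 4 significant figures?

70.83°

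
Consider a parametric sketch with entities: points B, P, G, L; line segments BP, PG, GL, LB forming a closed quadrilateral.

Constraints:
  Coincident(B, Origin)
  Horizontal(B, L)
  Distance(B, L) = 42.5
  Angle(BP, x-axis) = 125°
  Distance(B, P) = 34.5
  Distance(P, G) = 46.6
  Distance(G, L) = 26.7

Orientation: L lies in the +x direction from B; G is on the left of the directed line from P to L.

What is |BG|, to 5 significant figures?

33.763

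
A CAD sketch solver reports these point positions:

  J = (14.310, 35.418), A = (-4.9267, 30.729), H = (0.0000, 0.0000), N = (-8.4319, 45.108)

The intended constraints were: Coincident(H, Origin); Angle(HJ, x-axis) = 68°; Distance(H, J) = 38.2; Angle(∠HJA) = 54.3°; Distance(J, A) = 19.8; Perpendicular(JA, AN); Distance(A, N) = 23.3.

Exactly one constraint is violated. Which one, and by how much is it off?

Distance(A, N) = 23.3 — off by 8.50.

H = (0.00, 0.00) ✓; HJ at 68.00° ✓; |HJ| = 38.20 ✓; ∠HJA = 54.30° ✓; |JA| = 19.80 ✓; ∠(JA, AN) = 90.00° ✓; |AN| = 14.80 ✗.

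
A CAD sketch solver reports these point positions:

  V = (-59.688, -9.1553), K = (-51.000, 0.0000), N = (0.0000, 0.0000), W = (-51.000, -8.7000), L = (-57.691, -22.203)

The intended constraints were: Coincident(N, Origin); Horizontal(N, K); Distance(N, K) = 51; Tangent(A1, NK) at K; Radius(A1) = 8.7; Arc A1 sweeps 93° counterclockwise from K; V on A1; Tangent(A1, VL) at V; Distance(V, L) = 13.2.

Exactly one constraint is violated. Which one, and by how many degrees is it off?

Tangent(A1, VL) at V — off by 5.70°.

N = (0.00, 0.00) ✓; N.y = 0.00, K.y = 0.00 ✓; |NK| = 51.00 ✓; ∠(WK, KN) = 90.00° ✓; |WK| = 8.700 ✓; bearing(W→V) − bearing(W→K) = 93.00° ✓; |WV| = 8.700 ✓; ∠(WV, VL) = 84.30° ✗; |VL| = 13.20 ✓.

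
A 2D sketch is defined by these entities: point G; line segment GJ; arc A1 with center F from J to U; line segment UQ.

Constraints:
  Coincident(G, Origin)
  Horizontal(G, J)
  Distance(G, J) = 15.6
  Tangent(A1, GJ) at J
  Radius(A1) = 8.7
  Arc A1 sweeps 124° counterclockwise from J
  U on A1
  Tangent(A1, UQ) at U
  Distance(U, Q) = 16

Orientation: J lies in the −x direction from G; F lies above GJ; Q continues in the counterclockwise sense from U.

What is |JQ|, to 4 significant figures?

26.89

G is at the origin; GJ is horizontal with |GJ| = 15.6 and J on the −x side, so J = (-15.60, 0.000). The tangent condition forces FJ to be normal to GJ, so F = J + (0, 8.7) = (-15.60, 8.700). On A1, J sits at bearing -90° from F; a 124° counterclockwise sweep puts U at bearing 34°, so U = F + 8.7·(cos 34°, sin 34°) = (-8.387, 13.56). The tangent condition forces FU to be normal to UQ, so UQ runs along (−sin 34°, cos 34°); with |UQ| = 16.0, Q = (-17.33, 26.83). Then |JQ| = |Q − J| = 26.89.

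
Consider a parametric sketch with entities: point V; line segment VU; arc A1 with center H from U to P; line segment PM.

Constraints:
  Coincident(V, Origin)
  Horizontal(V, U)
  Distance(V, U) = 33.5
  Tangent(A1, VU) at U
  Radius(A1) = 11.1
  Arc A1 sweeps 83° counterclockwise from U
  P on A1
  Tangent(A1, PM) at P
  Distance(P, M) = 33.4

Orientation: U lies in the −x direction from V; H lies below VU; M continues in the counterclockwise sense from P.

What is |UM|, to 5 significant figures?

45.474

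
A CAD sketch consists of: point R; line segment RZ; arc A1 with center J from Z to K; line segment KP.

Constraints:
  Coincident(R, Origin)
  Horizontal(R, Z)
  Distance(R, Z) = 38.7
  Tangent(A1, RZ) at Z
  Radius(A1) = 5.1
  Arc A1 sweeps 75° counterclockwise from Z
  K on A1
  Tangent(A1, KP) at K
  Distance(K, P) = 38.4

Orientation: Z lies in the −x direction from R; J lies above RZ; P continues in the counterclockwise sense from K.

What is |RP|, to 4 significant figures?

47.31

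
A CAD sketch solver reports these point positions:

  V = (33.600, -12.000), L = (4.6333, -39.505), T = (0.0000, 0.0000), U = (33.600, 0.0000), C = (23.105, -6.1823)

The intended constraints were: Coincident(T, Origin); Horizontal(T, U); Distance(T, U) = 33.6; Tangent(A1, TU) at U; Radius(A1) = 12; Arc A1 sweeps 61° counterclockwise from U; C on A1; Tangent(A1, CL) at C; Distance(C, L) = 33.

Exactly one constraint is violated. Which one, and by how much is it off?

Distance(C, L) = 33 — off by 5.10.

T = (0.00, 0.00) ✓; T.y = 0.00, U.y = 0.00 ✓; |TU| = 33.60 ✓; ∠(VU, UT) = 90.00° ✓; |VU| = 12.00 ✓; bearing(V→C) − bearing(V→U) = 61.00° ✓; |VC| = 12.00 ✓; ∠(VC, CL) = 90.00° ✓; |CL| = 38.10 ✗.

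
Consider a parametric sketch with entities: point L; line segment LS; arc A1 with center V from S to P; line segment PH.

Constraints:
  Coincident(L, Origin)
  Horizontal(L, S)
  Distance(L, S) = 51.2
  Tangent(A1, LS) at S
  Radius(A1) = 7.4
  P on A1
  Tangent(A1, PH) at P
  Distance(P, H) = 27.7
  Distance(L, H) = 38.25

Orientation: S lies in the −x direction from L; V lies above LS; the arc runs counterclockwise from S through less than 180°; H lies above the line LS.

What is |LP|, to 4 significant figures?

45.36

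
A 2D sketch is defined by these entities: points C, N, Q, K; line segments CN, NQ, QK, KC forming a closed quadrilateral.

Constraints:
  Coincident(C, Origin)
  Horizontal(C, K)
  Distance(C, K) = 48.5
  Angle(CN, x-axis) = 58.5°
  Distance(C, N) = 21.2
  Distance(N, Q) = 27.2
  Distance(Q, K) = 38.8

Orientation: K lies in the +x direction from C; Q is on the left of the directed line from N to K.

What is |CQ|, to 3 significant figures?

47.7

Checks: |NQ| = 27.20 ✓; |QK| = 38.80 ✓.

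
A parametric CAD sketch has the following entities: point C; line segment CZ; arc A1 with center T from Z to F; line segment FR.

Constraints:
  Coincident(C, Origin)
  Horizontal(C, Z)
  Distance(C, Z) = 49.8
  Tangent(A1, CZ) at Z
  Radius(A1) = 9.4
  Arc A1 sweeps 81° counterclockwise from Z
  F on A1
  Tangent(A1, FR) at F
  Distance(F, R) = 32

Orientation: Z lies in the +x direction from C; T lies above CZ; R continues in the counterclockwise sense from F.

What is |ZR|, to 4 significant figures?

42.04

On A1, Z sits at bearing -90° from T; an 81° counterclockwise sweep puts F at bearing -9°, so F = T + 9.4·(cos -9°, sin -9°) = (59.08, 7.930). A1 meets FR tangentially, so TF is at right angles to FR, so FR runs along (−sin -9°, cos -9°); with |FR| = 32.0, R = (64.09, 39.54). Then |ZR| = |R − Z| = 42.04.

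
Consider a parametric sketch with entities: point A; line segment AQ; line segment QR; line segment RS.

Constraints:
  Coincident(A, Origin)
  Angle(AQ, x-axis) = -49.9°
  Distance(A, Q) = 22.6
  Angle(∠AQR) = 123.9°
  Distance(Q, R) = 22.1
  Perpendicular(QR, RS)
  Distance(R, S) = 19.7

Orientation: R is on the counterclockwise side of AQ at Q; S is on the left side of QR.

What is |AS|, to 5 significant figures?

34.718

A is at the origin; AQ runs at -49.9° with length 22.6, so Q = 22.6·(cos -49.9°, sin -49.9°) = (14.557, -17.287). ∠AQR = 123.9°, so QR runs at -49.9° + (180° − 123.9°) = 6.2000° from the x-axis; with |QR| = 22.1, R = Q + 22.1·(cos 6.2000°, sin 6.2000°) = (36.528, -14.900). The perpendicularity gives RS at right angles to QR; with |RS| = 19.7 on the left of QR, S = R + 19.7·(-0.10800, 0.99415) = (34.400, 4.6843). Then |AS| = |S − A| = 34.718.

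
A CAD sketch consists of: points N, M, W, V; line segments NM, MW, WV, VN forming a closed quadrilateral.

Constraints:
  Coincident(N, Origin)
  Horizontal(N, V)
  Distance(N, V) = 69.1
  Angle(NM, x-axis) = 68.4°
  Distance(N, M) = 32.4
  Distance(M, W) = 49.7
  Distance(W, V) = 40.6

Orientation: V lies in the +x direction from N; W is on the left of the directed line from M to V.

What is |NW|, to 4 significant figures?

72.53

N is at the origin; NV is horizontal with |NV| = 69.1 and V in +x, so V = (69.1, 0). NM runs at 68.4° with |NM| = 32.4, so M = (11.93, 30.12). W is determined by |MW| = 49.7 and |WV| = 40.6 together: it lies at the intersection of circle(M, 49.7) and circle(V, 40.6). With |MV| = 64.62, the foot of the radical line on MV is 38.67 from M and the perpendicular offset is √(49.7² − 38.67²) = 31.22. Taking the left-of-MV solution: W = (60.69, 39.72).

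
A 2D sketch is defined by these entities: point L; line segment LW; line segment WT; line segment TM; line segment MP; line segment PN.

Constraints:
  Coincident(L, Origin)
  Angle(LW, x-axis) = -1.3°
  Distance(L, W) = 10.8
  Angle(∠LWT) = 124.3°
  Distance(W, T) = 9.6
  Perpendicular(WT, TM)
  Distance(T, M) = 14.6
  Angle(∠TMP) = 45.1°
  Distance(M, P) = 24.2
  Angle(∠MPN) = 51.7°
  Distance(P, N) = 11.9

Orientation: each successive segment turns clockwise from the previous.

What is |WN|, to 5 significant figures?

5.7803

∠TMP = 45.1° gives MP at 78.100° from the x-axis; with |MP| = 24.2, P = (8.7713, 7.4319). ∠MPN = 51.7° gives PN at -50.200° from the x-axis; with |PN| = 11.9, N = (16.389, -1.7106). Then |WN| = |N − W| = 5.7803.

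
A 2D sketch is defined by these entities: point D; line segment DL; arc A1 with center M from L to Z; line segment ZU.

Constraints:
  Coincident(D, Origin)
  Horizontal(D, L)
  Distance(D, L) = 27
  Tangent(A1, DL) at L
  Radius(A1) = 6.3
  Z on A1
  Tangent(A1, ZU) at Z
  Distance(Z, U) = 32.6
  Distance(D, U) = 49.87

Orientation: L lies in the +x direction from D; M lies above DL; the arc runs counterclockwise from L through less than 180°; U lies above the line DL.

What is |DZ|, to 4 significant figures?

33.97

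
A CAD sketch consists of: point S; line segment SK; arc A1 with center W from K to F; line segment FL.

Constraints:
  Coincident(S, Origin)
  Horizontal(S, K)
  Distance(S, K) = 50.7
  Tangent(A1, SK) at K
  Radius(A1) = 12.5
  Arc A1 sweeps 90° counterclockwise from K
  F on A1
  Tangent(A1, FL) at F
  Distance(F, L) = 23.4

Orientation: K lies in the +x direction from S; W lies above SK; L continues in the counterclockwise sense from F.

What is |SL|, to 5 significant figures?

72.685

S is at the origin; S and K share the same y with |SK| = 50.7 and K on the +x side, so K = (50.700, 0.0000). The tangent condition forces WK to be normal to SK, so W = K + (0, 12.5) = (50.700, 12.500). On A1, K sits at bearing -90° from W; a 90° counterclockwise sweep puts F at bearing 0°, so F = W + 12.5·(cos 0°, sin 0°) = (63.200, 12.500). A1 meets FL tangentially, so WF is at right angles to FL, so FL runs along (−sin 0°, cos 0°); with |FL| = 23.4, L = (63.200, 35.900). Then |SL| = |L − S| = 72.685.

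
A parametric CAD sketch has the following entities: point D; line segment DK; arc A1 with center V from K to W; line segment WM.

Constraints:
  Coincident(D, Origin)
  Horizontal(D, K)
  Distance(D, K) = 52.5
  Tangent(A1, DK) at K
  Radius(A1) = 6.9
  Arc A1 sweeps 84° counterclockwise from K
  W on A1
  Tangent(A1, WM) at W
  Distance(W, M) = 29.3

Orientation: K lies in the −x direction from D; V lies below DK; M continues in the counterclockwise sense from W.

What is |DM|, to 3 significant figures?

71.7

D is at the origin; D and K share the same y with |DK| = 52.5 and K on the −x side, so K = (-52.5, 0.00). Since A1 is tangent to DK there, VK ⟂ DK, so V = K + (0, -6.9) = (-52.5, -6.90). On A1, K sits at bearing 90° from V; an 84° counterclockwise sweep puts W at bearing 174°, so W = V + 6.9·(cos 174°, sin 174°) = (-59.4, -6.18). A1 meets WM tangentially, so VW is at right angles to WM, so WM runs along (−sin 174°, cos 174°); with |WM| = 29.3, M = (-62.4, -35.3). Then |DM| = |M − D| = 71.7.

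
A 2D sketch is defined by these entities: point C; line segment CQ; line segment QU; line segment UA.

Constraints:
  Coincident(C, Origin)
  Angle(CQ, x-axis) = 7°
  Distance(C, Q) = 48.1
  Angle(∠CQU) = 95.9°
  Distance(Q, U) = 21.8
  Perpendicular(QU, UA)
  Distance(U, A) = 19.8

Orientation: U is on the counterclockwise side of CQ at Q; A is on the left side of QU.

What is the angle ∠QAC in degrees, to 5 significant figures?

88.608°

∠CQU = 95.9°, so QU runs at 7.0° + (180° − 95.9°) = 91.100° from the x-axis; with |QU| = 21.8, U = Q + 21.8·(cos 91.100°, sin 91.100°) = (47.323, 27.658). The perpendicularity gives UA at right angles to QU; with |UA| = 19.8 on the left of QU, A = U + 19.8·(-0.99982, -0.019197) = (27.527, 27.278). Then cos ∠QAC = AQ·AC / (|AQ||AC|), giving 88.608°.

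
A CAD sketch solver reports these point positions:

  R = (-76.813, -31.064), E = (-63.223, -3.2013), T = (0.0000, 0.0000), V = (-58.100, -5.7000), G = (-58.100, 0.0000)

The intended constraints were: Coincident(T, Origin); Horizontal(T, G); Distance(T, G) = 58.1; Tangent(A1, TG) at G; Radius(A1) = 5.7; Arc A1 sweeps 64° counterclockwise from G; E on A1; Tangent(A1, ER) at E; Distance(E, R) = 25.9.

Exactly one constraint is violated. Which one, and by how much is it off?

Distance(E, R) = 25.9 — off by 5.10.

T = (0.00, 0.00) ✓; T.y = 0.00, G.y = 0.00 ✓; |TG| = 58.10 ✓; ∠(VG, GT) = 90.00° ✓; |VG| = 5.700 ✓; bearing(V→E) − bearing(V→G) = 64.00° ✓; |VE| = 5.700 ✓; ∠(VE, ER) = 90.00° ✓; |ER| = 31.00 ✗.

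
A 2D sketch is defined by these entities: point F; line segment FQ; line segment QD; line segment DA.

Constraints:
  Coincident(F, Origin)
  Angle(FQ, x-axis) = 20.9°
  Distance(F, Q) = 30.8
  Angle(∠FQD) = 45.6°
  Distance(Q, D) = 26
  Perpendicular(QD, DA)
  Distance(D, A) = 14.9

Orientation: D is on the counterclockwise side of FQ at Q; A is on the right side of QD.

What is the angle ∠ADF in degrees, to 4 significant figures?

168.6°

F is at the origin; FQ runs at 20.9° with length 30.8, so Q = 30.8·(cos 20.9°, sin 20.9°) = (28.77, 10.99). ∠FQD = 45.6°, so QD runs at 20.9° + (180° − 45.6°) = 155.3° from the x-axis; with |QD| = 26.0, D = Q + 26.0·(cos 155.3°, sin 155.3°) = (5.152, 21.85). QD ⟂ DA; with |DA| = 14.9 on the right of QD, A = D + 14.9·(0.4179, 0.9085) = (11.38, 35.39). Then cos ∠ADF = DA·DF / (|DA||DF|), giving 168.6°.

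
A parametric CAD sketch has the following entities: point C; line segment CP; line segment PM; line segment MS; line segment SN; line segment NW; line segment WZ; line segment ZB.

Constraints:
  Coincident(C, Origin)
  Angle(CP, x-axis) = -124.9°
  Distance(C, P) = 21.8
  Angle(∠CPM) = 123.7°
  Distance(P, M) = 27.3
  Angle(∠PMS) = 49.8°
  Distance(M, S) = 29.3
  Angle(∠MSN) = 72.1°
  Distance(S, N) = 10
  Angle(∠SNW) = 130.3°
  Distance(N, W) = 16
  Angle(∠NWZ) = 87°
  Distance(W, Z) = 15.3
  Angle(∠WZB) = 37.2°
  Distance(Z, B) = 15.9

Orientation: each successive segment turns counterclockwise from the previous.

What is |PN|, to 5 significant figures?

14.232

C is at the origin; CP runs at -124.9° with length 21.8, so P = (-12.473, -17.879). ∠CPM = 123.7° gives PM at -68.600° from the x-axis; with |PM| = 27.3, M = (-2.5116, -43.297). ∠PMS = 49.8° gives MS at 61.600° from the x-axis; with |MS| = 29.3, S = (11.424, -17.523). ∠MSN = 72.1° gives SN at 169.50° from the x-axis; with |SN| = 10.0, N = (1.5916, -15.701). Then |PN| = |N − P| = 14.232.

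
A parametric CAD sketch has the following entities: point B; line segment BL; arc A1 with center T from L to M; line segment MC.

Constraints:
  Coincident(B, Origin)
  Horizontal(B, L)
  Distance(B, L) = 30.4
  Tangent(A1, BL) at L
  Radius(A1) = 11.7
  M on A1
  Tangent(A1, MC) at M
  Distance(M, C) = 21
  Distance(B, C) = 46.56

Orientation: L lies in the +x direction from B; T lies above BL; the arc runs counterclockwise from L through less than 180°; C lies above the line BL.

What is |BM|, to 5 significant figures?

44.158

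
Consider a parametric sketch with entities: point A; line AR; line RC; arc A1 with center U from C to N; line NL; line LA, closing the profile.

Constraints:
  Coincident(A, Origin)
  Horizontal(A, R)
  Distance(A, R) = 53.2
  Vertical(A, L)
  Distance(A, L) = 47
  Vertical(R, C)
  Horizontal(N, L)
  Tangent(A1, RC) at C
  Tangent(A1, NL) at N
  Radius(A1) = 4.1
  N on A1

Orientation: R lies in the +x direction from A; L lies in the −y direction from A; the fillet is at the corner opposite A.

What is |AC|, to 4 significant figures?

68.34

The virtual corner opposite A is at (53.20, -47.00). Tangency of A1 to RC means the radius UC is perpendicular to RC and tangency of A1 to NL means the radius UN is perpendicular to NL, with radius 4.1, so the center U sits 4.1 in from both sides at U = (49.10, -42.90). That places the tangent points at C = (53.20, -42.90) on RC and N = (49.10, -47.00) on NL. Then |AC| = |C − A| = 68.34.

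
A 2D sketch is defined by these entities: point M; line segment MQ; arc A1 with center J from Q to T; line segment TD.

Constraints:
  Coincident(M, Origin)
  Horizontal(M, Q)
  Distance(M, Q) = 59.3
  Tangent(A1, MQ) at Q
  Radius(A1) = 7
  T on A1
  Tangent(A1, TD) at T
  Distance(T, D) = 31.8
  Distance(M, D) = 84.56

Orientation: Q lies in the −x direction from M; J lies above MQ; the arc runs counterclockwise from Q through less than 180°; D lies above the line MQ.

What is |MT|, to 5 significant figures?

55.769

Checks: |MQ| = 59.30 ✓; ∠(JQ, QM) = 90.00° ✓; |JT| = 7.000 ✓; ∠(JT, TD) = 90.00° ✓; |TD| = 31.80 ✓; |MD| = 84.56 ✓.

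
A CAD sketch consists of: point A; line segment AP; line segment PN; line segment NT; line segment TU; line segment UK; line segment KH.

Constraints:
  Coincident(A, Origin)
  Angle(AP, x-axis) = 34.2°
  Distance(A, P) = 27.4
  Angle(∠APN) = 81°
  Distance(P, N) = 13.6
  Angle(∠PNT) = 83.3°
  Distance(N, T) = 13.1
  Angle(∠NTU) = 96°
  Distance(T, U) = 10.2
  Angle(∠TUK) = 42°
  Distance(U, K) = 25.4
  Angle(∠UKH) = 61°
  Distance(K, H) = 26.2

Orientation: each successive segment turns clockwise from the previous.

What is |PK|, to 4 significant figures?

21.31

A is at the origin; AP runs at 34.2° with length 27.4, so P = (22.66, 15.40). ∠APN = 81.0° gives PN at -64.80° from the x-axis; with |PN| = 13.6, N = (28.45, 3.095). ∠PNT = 83.3° gives NT at -161.5° from the x-axis; with |NT| = 13.1, T = (16.03, -1.061). ∠NTU = 96.0° gives TU at 114.5° from the x-axis; with |TU| = 10.2, U = (11.80, 8.220). ∠TUK = 42.0° gives UK at -23.50° from the x-axis; with |UK| = 25.4, K = (35.09, -1.908). Then |PK| = |K − P| = 21.31.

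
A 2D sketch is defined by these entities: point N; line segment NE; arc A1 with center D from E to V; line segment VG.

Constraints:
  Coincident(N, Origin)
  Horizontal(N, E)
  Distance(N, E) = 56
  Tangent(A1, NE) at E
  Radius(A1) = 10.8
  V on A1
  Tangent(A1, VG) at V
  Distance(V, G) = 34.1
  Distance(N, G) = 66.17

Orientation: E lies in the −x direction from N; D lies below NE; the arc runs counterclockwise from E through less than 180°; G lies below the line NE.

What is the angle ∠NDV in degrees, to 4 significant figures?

160.3°

Checks: |DV| = 10.80 ✓; ∠(DV, VG) = 90.00° ✓; |VG| = 34.10 ✓; |NG| = 66.17 ✓.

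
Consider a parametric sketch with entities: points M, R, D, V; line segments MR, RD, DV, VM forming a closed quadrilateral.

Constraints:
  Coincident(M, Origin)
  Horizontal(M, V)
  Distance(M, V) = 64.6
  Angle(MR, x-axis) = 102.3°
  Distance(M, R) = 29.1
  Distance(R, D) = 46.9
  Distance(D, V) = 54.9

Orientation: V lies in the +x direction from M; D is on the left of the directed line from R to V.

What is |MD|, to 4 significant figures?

59.89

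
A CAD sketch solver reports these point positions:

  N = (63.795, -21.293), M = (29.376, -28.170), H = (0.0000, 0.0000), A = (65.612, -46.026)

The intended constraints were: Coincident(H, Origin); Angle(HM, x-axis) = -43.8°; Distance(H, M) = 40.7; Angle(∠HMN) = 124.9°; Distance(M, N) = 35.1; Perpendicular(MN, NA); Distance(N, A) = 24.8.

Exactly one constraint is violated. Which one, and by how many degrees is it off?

Perpendicular(MN, NA) — off by 7.10°.

H = (0.00, 0.00) ✓; HM at -43.80° ✓; |HM| = 40.70 ✓; ∠HMN = 124.9° ✓; |MN| = 35.10 ✓; ∠(MN, NA) = 97.10° ✗; |NA| = 24.80 ✓.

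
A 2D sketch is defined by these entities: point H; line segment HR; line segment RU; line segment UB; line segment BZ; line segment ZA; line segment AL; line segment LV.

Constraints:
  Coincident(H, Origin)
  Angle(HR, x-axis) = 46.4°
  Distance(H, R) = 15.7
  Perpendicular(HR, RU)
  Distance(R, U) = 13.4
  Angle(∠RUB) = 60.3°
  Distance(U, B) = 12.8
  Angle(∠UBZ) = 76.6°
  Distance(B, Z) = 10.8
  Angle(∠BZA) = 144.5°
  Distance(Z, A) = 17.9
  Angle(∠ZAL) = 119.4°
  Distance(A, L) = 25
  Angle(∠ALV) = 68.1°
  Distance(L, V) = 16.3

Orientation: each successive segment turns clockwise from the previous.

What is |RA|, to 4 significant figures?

14.48

H is at the origin; HR runs at 46.4° with length 15.7, so R = (10.83, 11.37). HR is perpendicular to RU, so RU runs at -43.60°; with |RU| = 13.4, U = (20.53, 2.129). ∠RUB = 60.3° gives UB at -163.3° from the x-axis; with |UB| = 12.8, B = (8.271, -1.550). ∠UBZ = 76.6° gives BZ at 93.30° from the x-axis; with |BZ| = 10.8, Z = (7.649, 9.232). ∠BZA = 144.5° gives ZA at 57.80° from the x-axis; with |ZA| = 17.9, A = (17.19, 24.38). Then |RA| = |A − R| = 14.48.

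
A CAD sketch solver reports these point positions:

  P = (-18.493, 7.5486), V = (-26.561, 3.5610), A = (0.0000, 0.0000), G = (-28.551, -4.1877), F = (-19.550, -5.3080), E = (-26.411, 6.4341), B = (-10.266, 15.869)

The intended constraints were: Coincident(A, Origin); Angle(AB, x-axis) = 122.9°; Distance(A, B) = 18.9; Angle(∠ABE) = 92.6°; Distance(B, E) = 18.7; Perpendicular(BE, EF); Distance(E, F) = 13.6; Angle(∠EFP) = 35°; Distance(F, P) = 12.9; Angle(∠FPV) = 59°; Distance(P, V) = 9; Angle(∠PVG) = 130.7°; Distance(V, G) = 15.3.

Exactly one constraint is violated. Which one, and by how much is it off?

Distance(V, G) = 15.3 — off by 7.30.

A = (0.00, 0.00) ✓; AB at 122.9° ✓; |AB| = 18.90 ✓; ∠ABE = 92.60° ✓; |BE| = 18.70 ✓; ∠(BE, EF) = 90.00° ✓; |EF| = 13.60 ✓; ∠EFP = 35.00° ✓; |FP| = 12.90 ✓; ∠FPV = 59.00° ✓; |PV| = 9.000 ✓; ∠PVG = 130.7° ✓; |VG| = 8.000 ✗.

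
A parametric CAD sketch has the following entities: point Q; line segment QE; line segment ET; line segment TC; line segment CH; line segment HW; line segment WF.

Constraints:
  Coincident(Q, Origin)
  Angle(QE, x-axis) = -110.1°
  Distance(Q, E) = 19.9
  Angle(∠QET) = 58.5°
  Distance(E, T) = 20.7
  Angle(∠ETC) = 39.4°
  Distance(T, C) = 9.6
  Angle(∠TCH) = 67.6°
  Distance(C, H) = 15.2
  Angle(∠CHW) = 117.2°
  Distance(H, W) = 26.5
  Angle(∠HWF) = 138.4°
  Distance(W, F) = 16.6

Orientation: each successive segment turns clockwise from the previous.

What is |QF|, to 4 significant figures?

56.12

Q is at the origin; QE runs at -110.1° with length 19.9, so E = (-6.839, -18.69). ∠QET = 58.5° gives ET at 128.4° from the x-axis; with |ET| = 20.7, T = (-19.70, -2.466). ∠ETC = 39.4° gives TC at -12.20° from the x-axis; with |TC| = 9.6, C = (-10.31, -4.494). ∠TCH = 67.6° gives CH at -124.6° from the x-axis; with |CH| = 15.2, H = (-18.94, -17.01). ∠CHW = 117.2° gives HW at 172.6° from the x-axis; with |HW| = 26.5, W = (-45.22, -13.59). ∠HWF = 138.4° gives WF at 131.0° from the x-axis; with |WF| = 16.6, F = (-56.11, -1.065). Then |QF| = |F − Q| = 56.12.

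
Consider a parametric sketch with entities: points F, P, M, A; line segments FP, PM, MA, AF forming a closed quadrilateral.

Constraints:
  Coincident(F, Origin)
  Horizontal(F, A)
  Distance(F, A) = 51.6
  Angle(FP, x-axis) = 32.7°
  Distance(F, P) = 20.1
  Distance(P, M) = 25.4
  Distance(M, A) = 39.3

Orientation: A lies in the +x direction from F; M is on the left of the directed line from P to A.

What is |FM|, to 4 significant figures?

44.29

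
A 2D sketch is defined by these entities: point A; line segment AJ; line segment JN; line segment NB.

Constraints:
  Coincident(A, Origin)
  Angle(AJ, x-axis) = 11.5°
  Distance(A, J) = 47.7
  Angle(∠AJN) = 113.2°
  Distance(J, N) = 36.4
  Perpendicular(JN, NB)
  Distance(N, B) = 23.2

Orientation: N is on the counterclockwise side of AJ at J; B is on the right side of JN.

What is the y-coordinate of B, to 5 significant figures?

40.449

∠AJN = 113.2°, so JN runs at 11.5° + (180° − 113.2°) = 78.300° from the x-axis; with |JN| = 36.4, N = J + 36.4·(cos 78.300°, sin 78.300°) = (54.124, 45.154). JN ⟂ NB; with |NB| = 23.2 on the right of JN, B = N + 23.2·(0.97922, -0.20279) = (76.842, 40.449). So B.y = 40.449.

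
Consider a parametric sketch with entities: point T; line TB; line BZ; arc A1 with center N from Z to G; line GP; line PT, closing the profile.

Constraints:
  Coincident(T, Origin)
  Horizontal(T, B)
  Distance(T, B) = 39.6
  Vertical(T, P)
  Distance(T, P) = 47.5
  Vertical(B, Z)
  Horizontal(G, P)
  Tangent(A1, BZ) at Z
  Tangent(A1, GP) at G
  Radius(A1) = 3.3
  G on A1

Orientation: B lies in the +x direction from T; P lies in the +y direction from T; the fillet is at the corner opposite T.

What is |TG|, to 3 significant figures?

59.8

T is at the origin; TB is horizontal with |TB| = 39.6 and B on the +x side, so B = (39.6, 0.00). TP is vertical with |TP| = 47.5 and P on the +y side, so P = (0.00, 47.5). The virtual corner opposite T is at (39.6, 47.5). Tangency of A1 to BZ means the radius NZ is perpendicular to BZ and since A1 is tangent to GP there, NG ⟂ GP, with radius 3.3, so the center N sits 3.3 in from both sides at N = (36.3, 44.2). That places the tangent points at Z = (39.6, 44.2) on BZ and G = (36.3, 47.5) on GP. Then |TG| = |G − T| = 59.8.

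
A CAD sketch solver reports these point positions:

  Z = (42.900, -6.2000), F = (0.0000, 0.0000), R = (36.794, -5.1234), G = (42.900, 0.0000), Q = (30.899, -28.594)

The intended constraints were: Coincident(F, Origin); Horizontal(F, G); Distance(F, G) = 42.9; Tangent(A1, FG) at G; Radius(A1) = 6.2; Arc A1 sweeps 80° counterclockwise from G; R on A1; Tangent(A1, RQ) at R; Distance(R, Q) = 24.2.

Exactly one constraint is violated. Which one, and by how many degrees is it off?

Tangent(A1, RQ) at R — off by 4.10°.

F = (0.00, 0.00) ✓; F.y = 0.00, G.y = 0.00 ✓; |FG| = 42.90 ✓; ∠(ZG, GF) = 90.00° ✓; |ZG| = 6.200 ✓; bearing(Z→R) − bearing(Z→G) = 80.00° ✓; |ZR| = 6.200 ✓; ∠(ZR, RQ) = 94.10° ✗; |RQ| = 24.20 ✓.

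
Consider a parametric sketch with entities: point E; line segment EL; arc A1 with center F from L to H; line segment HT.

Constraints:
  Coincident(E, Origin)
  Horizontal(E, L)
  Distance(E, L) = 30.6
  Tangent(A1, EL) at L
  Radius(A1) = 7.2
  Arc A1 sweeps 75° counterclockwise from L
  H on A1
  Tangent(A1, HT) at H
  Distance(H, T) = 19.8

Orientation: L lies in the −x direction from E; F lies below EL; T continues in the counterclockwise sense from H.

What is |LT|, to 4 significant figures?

27.28

On A1, L sits at bearing 90° from F; a 75° counterclockwise sweep puts H at bearing 165°, so H = F + 7.2·(cos 165°, sin 165°) = (-37.55, -5.337). The tangent condition forces FH to be normal to HT, so HT runs along (−sin 165°, cos 165°); with |HT| = 19.8, T = (-42.68, -24.46). Then |LT| = |T − L| = 27.28.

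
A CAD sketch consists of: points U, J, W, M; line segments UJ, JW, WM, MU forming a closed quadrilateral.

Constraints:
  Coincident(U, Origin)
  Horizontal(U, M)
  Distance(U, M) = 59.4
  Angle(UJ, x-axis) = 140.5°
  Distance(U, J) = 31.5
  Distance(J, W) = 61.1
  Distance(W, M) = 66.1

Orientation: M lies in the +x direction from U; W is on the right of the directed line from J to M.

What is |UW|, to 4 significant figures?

34.72

U is at the origin; U and M share the same y with |UM| = 59.4 and M in +x, so M = (59.4, 0). UJ runs at 140.5° with |UJ| = 31.5, so J = (-24.31, 20.04). W is determined by |JW| = 61.1 and |WM| = 66.1 together: it lies at the intersection of circle(J, 61.1) and circle(M, 66.1). With |JM| = 86.07, the foot of the radical line on JM is 39.34 from J and the perpendicular offset is √(61.1² − 39.34²) = 46.75. Taking the right-of-JM solution: W = (3.071, -34.59).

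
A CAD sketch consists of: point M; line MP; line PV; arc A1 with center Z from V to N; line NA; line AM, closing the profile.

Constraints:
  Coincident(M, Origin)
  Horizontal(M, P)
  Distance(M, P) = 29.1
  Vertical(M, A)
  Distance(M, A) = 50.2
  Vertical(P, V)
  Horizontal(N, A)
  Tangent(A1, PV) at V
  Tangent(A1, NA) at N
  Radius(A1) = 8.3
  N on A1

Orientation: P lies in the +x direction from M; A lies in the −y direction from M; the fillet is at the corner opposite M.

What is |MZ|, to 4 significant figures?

46.78

M is at the origin; MP is horizontal with |MP| = 29.1 and P on the +x side, so P = (29.10, 0.000). MA is vertical with |MA| = 50.2 and A on the −y side, so A = (0.000, -50.20). The virtual corner opposite M is at (29.10, -50.20). The tangent condition forces ZV to be normal to PV and A1 meets NA tangentially, so ZN is at right angles to NA, with radius 8.3, so the center Z sits 8.3 in from both sides at Z = (20.80, -41.90). Then |MZ| = |Z − M| = 46.78.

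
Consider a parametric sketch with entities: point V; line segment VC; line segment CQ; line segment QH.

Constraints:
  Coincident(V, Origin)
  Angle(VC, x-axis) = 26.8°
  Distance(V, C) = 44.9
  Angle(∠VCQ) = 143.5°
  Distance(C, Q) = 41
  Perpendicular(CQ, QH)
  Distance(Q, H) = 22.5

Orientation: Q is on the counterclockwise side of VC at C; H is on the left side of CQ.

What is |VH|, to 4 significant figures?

77.21

∠VCQ = 143.5°, so CQ runs at 26.8° + (180° − 143.5°) = 63.30° from the x-axis; with |CQ| = 41.0, Q = C + 41.0·(cos 63.30°, sin 63.30°) = (58.50, 56.87). The perpendicularity gives QH at right angles to CQ; with |QH| = 22.5 on the left of CQ, H = Q + 22.5·(-0.8934, 0.4493) = (38.40, 66.98). Then |VH| = |H − V| = 77.21.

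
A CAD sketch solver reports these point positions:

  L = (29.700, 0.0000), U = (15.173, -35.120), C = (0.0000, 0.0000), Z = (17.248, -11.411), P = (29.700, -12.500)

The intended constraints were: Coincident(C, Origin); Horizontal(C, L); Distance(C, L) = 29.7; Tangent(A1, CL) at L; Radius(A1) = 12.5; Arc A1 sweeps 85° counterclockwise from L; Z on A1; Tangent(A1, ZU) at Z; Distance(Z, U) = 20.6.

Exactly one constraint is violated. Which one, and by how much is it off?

Distance(Z, U) = 20.6 — off by 3.20.

C = (0.00, 0.00) ✓; C.y = 0.00, L.y = 0.00 ✓; |CL| = 29.70 ✓; ∠(PL, LC) = 90.00° ✓; |PL| = 12.50 ✓; bearing(P→Z) − bearing(P→L) = 85.00° ✓; |PZ| = 12.50 ✓; ∠(PZ, ZU) = 90.00° ✓; |ZU| = 23.80 ✗.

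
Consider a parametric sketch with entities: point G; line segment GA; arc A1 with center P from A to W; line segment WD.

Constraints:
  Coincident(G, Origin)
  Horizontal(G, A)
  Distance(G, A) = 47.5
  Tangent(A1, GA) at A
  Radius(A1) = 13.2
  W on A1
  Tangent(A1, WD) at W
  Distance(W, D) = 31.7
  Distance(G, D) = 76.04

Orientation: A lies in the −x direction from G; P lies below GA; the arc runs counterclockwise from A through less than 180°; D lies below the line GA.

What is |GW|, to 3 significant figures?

62.0

Checks: |GA| = 47.50 ✓; |PW| = 13.20 ✓; ∠(PW, WD) = 90.00° ✓; |WD| = 31.70 ✓; |GD| = 76.04 ✓.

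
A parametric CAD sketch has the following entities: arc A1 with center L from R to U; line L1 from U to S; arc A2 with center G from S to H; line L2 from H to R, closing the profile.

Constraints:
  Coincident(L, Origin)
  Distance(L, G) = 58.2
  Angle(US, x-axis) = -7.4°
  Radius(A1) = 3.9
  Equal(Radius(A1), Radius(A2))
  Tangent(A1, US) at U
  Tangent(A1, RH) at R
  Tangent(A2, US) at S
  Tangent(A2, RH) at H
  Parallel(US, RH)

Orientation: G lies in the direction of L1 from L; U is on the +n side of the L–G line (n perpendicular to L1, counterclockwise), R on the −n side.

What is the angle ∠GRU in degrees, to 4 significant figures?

86.17°

L is at the origin and G lies 58.2 along u from L, so G = 58.2·u = (57.72, -7.496). Tangency of A1 to both parallel lines with radius 3.9 puts U and R at L ± 3.9·n: U = (0.5023, 3.868), R = (-0.5023, -3.868). Then cos ∠GRU = RG·RU / (|RG||RU|), giving 86.17°.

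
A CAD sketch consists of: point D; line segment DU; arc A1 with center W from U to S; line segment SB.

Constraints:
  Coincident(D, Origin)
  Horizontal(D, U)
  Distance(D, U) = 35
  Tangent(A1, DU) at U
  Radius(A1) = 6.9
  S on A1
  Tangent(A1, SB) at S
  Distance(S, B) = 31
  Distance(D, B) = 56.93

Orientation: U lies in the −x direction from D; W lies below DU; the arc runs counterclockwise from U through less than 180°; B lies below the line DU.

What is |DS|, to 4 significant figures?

42.44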